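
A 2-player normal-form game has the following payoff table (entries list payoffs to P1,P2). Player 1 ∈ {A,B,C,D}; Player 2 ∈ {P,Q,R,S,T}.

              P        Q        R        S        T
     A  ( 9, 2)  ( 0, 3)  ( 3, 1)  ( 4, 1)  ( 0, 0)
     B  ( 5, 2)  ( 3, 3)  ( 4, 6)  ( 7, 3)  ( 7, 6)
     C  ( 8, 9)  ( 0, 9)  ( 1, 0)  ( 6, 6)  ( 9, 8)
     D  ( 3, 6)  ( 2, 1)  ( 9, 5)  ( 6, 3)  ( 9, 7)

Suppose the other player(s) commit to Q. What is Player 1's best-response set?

u_1(A vs Q) = 0
u_1(B vs Q) = 3
u_1(C vs Q) = 0
u_1(D vs Q) = 2
max payoff 3 at {B}

argmax u_1 = {B}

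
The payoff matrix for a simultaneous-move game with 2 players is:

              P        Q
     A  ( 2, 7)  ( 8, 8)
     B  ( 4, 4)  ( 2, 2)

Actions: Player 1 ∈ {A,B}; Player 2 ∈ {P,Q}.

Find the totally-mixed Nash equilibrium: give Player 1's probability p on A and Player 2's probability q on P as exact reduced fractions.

p=2/3, q=3/4

P1 indiff ⇒ q·2+(1-q)·8 = q·4+(1-q)·2 ⇒ q(-2) = (1-q)(-6) ⇒ q = 3/4
P2 indiff ⇒ p·7+(1-p)·4 = p·8+(1-p)·2 ⇒ p(-1) = (1-p)(-2) ⇒ p = 2/3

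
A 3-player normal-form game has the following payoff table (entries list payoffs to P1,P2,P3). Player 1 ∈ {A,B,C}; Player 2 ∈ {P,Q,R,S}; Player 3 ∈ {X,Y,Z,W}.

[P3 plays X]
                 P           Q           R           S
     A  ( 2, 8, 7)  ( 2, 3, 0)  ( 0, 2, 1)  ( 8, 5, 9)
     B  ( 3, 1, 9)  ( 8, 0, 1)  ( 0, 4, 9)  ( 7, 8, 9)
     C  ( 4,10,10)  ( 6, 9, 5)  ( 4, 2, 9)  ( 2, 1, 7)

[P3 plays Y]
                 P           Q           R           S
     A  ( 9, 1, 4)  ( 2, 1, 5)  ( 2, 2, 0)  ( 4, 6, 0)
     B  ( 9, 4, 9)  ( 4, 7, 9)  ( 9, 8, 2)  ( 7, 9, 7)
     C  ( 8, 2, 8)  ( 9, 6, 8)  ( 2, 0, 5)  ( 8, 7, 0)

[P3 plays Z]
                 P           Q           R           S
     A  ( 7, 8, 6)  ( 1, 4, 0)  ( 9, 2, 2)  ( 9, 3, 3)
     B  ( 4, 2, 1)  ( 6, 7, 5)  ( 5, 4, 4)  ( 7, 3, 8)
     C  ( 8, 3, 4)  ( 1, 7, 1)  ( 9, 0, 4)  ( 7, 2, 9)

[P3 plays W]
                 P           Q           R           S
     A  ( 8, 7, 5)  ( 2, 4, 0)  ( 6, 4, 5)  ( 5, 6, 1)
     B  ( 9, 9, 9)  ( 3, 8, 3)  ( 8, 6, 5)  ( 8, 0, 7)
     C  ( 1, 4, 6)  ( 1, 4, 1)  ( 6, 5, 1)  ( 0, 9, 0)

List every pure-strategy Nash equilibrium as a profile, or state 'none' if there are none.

NE set: (B,P,W), (C,P,X)

(A,P,X): not NE [P1→C gives 4>2]
(A,P,Y): not NE [P2→S gives 6>1; P3→X gives 7>4]
(A,P,Z): not NE [P1→C gives 8>7; P3→X gives 7>6]
(A,P,W): not NE [P1→B gives 9>8; P3→X gives 7>5]
(A,Q,X): not NE [P1→B gives 8>2; P2→P gives 8>3; P3→Y gives 5>0]
(A,Q,Y): not NE [P1→C gives 9>2; P2→S gives 6>1]
(A,Q,Z): not NE [P1→B gives 6>1; P2→P gives 8>4; P3→Y gives 5>0]
(A,Q,W): not NE [P1→B gives 3>2; P2→P gives 7>4; P3→Y gives 5>0]
(A,R,X): not NE [P1→C gives 4>0; P2→P gives 8>2; P3→W gives 5>1]
(A,R,Y): not NE [P1→B gives 9>2; P2→S gives 6>2; P3→W gives 5>0]
(A,R,Z): not NE [P2→P gives 8>2; P3→W gives 5>2]
(A,R,W): not NE [P1→B gives 8>6; P2→P gives 7>4]
(A,S,X): not NE [P2→P gives 8>5]
(A,S,Y): not NE [P1→C gives 8>4; P3→X gives 9>0]
(A,S,Z): not NE [P2→P gives 8>3; P3→X gives 9>3]
(A,S,W): not NE [P1→B gives 8>5; P2→P gives 7>6; P3→X gives 9>1]
(B,P,X): not NE [P1→C gives 4>3; P2→S gives 8>1]
(B,P,Y): not NE [P2→S gives 9>4]
(B,P,Z): not NE [P1→C gives 8>4; P2→Q gives 7>2; P3→W gives 9>1]
(B,P,W): NE
(B,Q,X): not NE [P2→S gives 8>0; P3→Y gives 9>1]
(B,Q,Y): not NE [P1→C gives 9>4; P2→S gives 9>7]
(B,Q,Z): not NE [P3→Y gives 9>5]
(B,Q,W): not NE [P2→P gives 9>8; P3→Y gives 9>3]
(B,R,X): not NE [P1→C gives 4>0; P2→S gives 8>4]
(B,R,Y): not NE [P2→S gives 9>8; P3→X gives 9>2]
(B,R,Z): not NE [P1→C gives 9>5; P2→Q gives 7>4; P3→X gives 9>4]
(B,R,W): not NE [P2→P gives 9>6; P3→X gives 9>5]
(B,S,X): not NE [P1→A gives 8>7]
(B,S,Y): not NE [P1→C gives 8>7; P3→X gives 9>7]
(B,S,Z): not NE [P1→A gives 9>7; P2→Q gives 7>3; P3→X gives 9>8]
(B,S,W): not NE [P2→P gives 9>0; P3→X gives 9>7]
(C,P,X): NE
(C,P,Y): not NE [P1→B gives 9>8; P2→S gives 7>2; P3→X gives 10>8]
(C,P,Z): not NE [P2→Q gives 7>3; P3→X gives 10>4]
(C,P,W): not NE [P1→B gives 9>1; P2→S gives 9>4; P3→X gives 10>6]
(C,Q,X): not NE [P1→B gives 8>6; P2→P gives 10>9; P3→Y gives 8>5]
(C,Q,Y): not NE [P2→S gives 7>6]
(C,Q,Z): not NE [P1→B gives 6>1; P3→Y gives 8>1]
(C,Q,W): not NE [P1→B gives 3>1; P2→S gives 9>4; P3→Y gives 8>1]
(C,R,X): not NE [P2→P gives 10>2]
(C,R,Y): not NE [P1→B gives 9>2; P2→S gives 7>0; P3→X gives 9>5]
(C,R,Z): not NE [P2→Q gives 7>0; P3→X gives 9>4]
(C,R,W): not NE [P1→B gives 8>6; P2→S gives 9>5; P3→X gives 9>1]
(C,S,X): not NE [P1→A gives 8>2; P2→P gives 10>1; P3→Z gives 9>7]
(C,S,Y): not NE [P3→Z gives 9>0]
(C,S,Z): not NE [P1→A gives 9>7; P2→Q gives 7>2]
(C,S,W): not NE [P1→B gives 8>0; P3→Z gives 9>0]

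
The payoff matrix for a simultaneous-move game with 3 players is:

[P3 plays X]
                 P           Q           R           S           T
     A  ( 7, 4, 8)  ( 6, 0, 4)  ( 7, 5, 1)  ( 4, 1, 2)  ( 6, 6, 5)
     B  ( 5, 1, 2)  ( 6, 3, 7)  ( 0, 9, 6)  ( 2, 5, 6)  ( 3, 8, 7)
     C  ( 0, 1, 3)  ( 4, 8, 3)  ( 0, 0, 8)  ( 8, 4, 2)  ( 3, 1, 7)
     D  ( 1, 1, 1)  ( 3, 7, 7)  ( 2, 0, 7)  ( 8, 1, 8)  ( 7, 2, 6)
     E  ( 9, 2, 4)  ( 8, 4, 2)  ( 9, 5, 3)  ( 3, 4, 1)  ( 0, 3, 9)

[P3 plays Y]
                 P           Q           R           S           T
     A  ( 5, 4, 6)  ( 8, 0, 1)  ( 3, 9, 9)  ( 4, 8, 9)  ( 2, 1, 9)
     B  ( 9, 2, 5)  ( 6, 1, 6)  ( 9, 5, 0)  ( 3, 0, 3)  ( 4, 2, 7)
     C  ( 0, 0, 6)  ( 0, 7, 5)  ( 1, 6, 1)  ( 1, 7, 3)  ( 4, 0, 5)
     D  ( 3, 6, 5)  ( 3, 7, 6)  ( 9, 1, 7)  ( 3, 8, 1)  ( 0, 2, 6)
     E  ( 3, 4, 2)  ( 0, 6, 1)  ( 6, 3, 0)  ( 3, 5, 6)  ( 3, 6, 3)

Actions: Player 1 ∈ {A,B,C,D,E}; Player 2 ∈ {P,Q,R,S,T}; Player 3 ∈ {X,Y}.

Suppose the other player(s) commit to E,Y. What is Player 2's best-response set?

u_2(P vs E,Y) = 4
u_2(Q vs E,Y) = 6
u_2(R vs E,Y) = 3
u_2(S vs E,Y) = 5
u_2(T vs E,Y) = 6
max payoff 6 at {Q,T}

P2 best: {Q,T}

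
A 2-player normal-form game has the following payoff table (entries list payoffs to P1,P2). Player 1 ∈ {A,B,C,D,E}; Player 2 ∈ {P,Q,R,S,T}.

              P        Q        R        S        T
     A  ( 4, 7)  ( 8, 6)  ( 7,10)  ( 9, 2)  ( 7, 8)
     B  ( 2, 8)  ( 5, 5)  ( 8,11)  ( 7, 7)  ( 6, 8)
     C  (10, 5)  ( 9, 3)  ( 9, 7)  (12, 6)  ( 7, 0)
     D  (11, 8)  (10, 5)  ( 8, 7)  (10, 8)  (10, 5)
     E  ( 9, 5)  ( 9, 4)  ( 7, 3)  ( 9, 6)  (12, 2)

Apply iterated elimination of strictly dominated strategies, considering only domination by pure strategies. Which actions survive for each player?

Remaining: P1:{C,D} P2:{P,R,S}

P1 drop A (D beats it: P:11>4 Q:10>8 R:8>7 S:10>9 T:10>7)
P1 drop B (C beats it: P:10>2 Q:9>5 R:9>8 S:12>7 T:7>6)
P2 drop Q (P beats it: C:5>3 D:8>5 E:5>4)
P2 drop T (P beats it: C:5>0 D:8>5 E:5>2)
P1 drop E (C beats it: P:10>9 R:9>7 S:12>9)
P1→{C,D} P2→{P,R,S}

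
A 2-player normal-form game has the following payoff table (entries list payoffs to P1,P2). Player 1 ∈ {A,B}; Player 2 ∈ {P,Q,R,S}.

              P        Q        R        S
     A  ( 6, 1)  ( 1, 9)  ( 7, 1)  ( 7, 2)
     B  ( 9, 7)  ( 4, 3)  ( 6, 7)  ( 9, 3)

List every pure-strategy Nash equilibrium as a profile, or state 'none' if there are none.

PSNE = {(B,P)}

(A,P): not NE [P1→B gives 9>6; P2→Q gives 9>1]
(A,Q): not NE [P1→B gives 4>1]
(A,R): not NE [P2→Q gives 9>1]
(A,S): not NE [P1→B gives 9>7; P2→Q gives 9>2]
(B,P): NE
(B,Q): not NE [P2→R gives 7>3]
(B,R): not NE [P1→A gives 7>6]
(B,S): not NE [P2→R gives 7>3]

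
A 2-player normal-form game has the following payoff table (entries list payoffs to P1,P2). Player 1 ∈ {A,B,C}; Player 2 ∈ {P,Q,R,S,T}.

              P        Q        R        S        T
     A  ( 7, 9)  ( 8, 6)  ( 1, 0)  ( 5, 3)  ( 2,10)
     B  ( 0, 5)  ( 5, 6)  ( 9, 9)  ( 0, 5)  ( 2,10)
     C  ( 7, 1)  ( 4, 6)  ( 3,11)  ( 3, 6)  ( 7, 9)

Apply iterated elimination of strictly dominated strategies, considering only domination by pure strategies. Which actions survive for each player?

IESDS → P1:{B,C} P2:{R,T}

P2 drop P (T beats it: A:10>9 B:10>5 C:9>1)
P2 drop Q (T beats it: A:10>6 B:10>6 C:9>6)
P2 drop S (T beats it: A:10>3 B:10>5 C:9>6)
P1 drop A (C beats it: R:3>1 T:7>2)
P1→{B,C} P2→{R,T}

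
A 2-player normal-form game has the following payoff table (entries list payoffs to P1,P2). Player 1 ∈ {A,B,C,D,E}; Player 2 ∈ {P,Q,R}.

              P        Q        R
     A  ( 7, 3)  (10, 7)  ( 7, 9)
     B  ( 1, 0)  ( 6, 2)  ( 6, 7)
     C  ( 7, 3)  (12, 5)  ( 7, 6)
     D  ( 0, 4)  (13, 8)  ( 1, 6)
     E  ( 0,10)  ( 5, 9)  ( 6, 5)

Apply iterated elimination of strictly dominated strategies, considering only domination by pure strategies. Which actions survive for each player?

IESDS → P1:{A,C,D} P2:{Q,R}

P1 drop B (A beats it: P:7>1 Q:10>6 R:7>6)
P1 drop E (A beats it: P:7>0 Q:10>5 R:7>6)
P2 drop P (Q beats it: A:7>3 C:5>3 D:8>4)
P1→{A,C,D} P2→{Q,R}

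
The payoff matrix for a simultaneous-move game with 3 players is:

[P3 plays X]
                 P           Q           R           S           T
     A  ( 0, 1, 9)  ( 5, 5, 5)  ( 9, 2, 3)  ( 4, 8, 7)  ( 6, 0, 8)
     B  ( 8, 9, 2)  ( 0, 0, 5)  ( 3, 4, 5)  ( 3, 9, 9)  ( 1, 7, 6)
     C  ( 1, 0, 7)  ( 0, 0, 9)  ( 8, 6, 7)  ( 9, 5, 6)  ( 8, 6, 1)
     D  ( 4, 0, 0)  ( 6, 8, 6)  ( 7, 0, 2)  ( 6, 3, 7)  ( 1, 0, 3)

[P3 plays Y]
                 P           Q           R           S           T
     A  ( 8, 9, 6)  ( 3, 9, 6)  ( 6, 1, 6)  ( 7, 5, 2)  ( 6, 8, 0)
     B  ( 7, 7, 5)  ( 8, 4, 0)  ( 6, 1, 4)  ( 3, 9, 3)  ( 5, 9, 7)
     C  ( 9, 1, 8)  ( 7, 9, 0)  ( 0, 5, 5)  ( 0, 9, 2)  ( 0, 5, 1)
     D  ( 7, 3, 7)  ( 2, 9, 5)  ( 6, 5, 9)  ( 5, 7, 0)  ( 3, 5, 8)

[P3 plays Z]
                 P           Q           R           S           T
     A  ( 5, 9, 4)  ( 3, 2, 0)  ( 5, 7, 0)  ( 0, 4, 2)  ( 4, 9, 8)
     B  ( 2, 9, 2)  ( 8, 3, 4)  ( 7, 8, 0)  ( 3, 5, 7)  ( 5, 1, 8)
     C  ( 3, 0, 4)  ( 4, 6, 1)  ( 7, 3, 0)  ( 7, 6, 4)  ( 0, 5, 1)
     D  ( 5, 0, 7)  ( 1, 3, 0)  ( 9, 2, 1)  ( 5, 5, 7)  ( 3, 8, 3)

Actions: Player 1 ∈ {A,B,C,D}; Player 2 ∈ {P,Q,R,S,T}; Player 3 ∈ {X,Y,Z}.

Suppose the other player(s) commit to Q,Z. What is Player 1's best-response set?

P1 best: {B}

u_1(A vs Q,Z) = 3
u_1(B vs Q,Z) = 8
u_1(C vs Q,Z) = 4
u_1(D vs Q,Z) = 1
max payoff 8 at {B}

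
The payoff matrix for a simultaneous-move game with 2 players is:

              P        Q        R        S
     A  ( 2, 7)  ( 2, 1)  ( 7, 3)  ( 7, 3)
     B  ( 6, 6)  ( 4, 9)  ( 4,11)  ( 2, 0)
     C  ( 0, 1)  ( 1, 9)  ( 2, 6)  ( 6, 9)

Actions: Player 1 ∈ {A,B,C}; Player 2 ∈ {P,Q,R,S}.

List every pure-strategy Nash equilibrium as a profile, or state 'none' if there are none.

(A,P): not NE [P1→B gives 6>2]
(A,Q): not NE [P1→B gives 4>2; P2→P gives 7>1]
(A,R): not NE [P2→P gives 7>3]
(A,S): not NE [P2→P gives 7>3]
(B,P): not NE [P2→R gives 11>6]
(B,Q): not NE [P2→R gives 11>9]
(B,R): not NE [P1→A gives 7>4]
(B,S): not NE [P1→A gives 7>2; P2→R gives 11>0]
(C,P): not NE [P1→B gives 6>0; P2→S gives 9>1]
(C,Q): not NE [P1→B gives 4>1]
(C,R): not NE [P1→A gives 7>2; P2→S gives 9>6]
(C,S): not NE [P1→A gives 7>6]

No pure NE.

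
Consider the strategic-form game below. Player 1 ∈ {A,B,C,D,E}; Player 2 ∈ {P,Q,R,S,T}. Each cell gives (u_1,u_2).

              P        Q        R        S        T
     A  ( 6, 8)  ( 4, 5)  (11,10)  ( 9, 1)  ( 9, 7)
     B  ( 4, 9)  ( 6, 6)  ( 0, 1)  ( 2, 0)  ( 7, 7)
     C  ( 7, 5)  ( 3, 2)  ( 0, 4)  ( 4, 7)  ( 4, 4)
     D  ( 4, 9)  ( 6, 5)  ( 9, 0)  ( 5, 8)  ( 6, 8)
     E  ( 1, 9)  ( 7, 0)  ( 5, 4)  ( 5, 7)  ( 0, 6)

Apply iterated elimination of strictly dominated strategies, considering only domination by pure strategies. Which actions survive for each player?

P2 drop Q (P beats it: A:8>5 B:9>6 C:5>2 D:9>5 E:9>0)
P1 drop B (A beats it: P:6>4 R:11>0 S:9>2 T:9>7)
P1 drop D (A beats it: P:6>4 R:11>9 S:9>5 T:9>6)
P1 drop E (A beats it: P:6>1 R:11>5 S:9>5 T:9>0)
P2 drop T (P beats it: A:8>7 C:5>4)
P1→{A,C} P2→{P,R,S}

Survivors P1:{A,C} P2:{P,R,S}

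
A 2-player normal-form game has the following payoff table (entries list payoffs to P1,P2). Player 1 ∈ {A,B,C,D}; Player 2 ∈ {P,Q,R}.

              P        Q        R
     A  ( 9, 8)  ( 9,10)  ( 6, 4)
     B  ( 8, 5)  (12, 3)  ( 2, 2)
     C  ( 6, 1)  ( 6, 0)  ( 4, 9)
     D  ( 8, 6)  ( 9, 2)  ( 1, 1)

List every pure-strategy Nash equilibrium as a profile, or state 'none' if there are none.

(A,P): not NE [P2→Q gives 10>8]
(A,Q): not NE [P1→B gives 12>9]
(A,R): not NE [P2→Q gives 10>4]
(B,P): not NE [P1→A gives 9>8]
(B,Q): not NE [P2→P gives 5>3]
(B,R): not NE [P1→A gives 6>2; P2→P gives 5>2]
(C,P): not NE [P1→A gives 9>6; P2→R gives 9>1]
(C,Q): not NE [P1→B gives 12>6; P2→R gives 9>0]
(C,R): not NE [P1→A gives 6>4]
(D,P): not NE [P1→A gives 9>8]
(D,Q): not NE [P1→B gives 12>9; P2→P gives 6>2]
(D,R): not NE [P1→A gives 6>1; P2→P gives 6>1]

PSNE: ∅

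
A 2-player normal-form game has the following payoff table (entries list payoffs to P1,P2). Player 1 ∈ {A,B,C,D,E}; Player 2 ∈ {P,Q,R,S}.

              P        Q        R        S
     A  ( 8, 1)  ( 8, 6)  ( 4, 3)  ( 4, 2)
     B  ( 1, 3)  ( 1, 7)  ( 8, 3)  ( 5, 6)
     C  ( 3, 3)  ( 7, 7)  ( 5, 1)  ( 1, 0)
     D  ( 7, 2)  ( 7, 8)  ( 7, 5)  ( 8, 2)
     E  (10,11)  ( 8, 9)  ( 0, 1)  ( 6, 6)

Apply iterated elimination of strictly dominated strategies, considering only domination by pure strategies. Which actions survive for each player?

Survivors P1:{A,E} P2:{P,Q}

P2 drop R (Q beats it: A:6>3 B:7>3 C:7>1 D:8>5 E:9>1)
P1 drop B (D beats it: P:7>1 Q:7>1 S:8>5)
P1 drop C (A beats it: P:8>3 Q:8>7 S:4>1)
P2 drop S (Q beats it: A:6>2 D:8>2 E:9>6)
P1 drop D (A beats it: P:8>7 Q:8>7)
P1→{A,E} P2→{P,Q}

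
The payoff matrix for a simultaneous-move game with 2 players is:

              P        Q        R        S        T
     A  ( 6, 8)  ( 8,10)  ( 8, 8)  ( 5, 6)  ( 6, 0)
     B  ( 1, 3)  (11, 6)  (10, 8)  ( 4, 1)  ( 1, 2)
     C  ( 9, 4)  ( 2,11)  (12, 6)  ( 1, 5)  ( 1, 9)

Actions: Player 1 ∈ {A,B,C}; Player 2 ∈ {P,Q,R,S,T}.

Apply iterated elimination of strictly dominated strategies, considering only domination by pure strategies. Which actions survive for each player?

P2 drop P (Q beats it: A:10>8 B:6>3 C:11>4)
P2 drop S (Q beats it: A:10>6 B:6>1 C:11>5)
P2 drop T (Q beats it: A:10>0 B:6>2 C:11>9)
P1 drop A (B beats it: Q:11>8 R:10>8)
P1→{B,C} P2→{Q,R}

IESDS → P1:{B,C} P2:{Q,R}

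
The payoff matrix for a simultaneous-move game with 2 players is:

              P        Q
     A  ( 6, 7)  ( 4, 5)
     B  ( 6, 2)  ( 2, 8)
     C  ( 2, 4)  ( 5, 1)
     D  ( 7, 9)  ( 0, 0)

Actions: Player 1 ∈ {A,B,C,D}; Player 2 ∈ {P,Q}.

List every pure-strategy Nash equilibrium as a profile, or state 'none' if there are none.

(A,P): not NE [P1→D gives 7>6]
(A,Q): not NE [P1→C gives 5>4; P2→P gives 7>5]
(B,P): not NE [P1→D gives 7>6; P2→Q gives 8>2]
(B,Q): not NE [P1→C gives 5>2]
(C,P): not NE [P1→D gives 7>2]
(C,Q): not NE [P2→P gives 4>1]
(D,P): NE
(D,Q): not NE [P1→C gives 5>0; P2→P gives 9>0]

NE set: (D,P)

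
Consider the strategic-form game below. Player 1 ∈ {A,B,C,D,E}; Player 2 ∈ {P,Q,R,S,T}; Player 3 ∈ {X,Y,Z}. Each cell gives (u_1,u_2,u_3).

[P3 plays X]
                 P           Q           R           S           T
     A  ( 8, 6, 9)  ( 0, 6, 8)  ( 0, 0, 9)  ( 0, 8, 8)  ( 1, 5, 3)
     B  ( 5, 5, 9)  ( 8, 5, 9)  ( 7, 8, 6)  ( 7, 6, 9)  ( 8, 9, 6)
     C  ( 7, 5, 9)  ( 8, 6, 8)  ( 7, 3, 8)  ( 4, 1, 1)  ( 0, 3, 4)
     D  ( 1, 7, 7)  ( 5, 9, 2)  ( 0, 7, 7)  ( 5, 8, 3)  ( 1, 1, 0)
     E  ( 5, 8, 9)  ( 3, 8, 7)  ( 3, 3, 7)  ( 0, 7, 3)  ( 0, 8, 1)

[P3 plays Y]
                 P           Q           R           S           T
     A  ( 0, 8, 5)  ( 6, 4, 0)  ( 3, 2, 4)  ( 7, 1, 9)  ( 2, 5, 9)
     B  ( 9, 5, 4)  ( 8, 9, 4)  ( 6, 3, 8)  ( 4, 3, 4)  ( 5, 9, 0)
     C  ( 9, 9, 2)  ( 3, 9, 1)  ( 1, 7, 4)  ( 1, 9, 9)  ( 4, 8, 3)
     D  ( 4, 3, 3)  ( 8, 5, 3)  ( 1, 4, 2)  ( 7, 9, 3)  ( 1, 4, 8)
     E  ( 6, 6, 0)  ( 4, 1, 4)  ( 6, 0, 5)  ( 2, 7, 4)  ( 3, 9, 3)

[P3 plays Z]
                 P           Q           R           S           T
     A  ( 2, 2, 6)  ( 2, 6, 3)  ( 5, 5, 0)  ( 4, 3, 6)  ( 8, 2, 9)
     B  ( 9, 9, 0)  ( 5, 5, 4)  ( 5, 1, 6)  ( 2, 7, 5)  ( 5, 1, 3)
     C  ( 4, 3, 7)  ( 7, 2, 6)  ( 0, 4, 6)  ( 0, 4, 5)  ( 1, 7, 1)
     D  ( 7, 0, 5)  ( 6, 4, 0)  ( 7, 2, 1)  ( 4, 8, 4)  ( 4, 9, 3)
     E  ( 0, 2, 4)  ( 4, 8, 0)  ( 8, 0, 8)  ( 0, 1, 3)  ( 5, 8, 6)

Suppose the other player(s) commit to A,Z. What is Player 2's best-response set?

BR_2 = {Q}

u_2(P vs A,Z) = 2
u_2(Q vs A,Z) = 6
u_2(R vs A,Z) = 5
u_2(S vs A,Z) = 3
u_2(T vs A,Z) = 2
max payoff 6 at {Q}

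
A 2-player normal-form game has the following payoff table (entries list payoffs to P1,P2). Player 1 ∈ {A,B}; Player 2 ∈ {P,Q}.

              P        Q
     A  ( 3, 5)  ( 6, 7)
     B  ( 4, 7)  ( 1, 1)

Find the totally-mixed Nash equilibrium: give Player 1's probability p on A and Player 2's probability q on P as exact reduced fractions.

P1 mixes 3/4 on A; P2 mixes 5/6 on P

P1 indiff ⇒ q·3+(1-q)·6 = q·4+(1-q)·1 ⇒ q(-1) = (1-q)(-5) ⇒ q = 5/6
P2 indiff ⇒ p·5+(1-p)·7 = p·7+(1-p)·1 ⇒ p(-2) = (1-p)(-6) ⇒ p = 3/4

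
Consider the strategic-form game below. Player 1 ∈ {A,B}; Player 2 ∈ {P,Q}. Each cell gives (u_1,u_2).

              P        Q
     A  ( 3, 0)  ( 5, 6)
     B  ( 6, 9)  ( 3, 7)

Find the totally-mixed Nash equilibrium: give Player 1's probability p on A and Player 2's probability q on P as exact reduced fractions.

(p,q) = (1/4, 2/5)

P1 indiff ⇒ q·3+(1-q)·5 = q·6+(1-q)·3 ⇒ q(-3) = (1-q)(-2) ⇒ q = 2/5
P2 indiff ⇒ p·0+(1-p)·9 = p·6+(1-p)·7 ⇒ p(-6) = (1-p)(-2) ⇒ p = 1/4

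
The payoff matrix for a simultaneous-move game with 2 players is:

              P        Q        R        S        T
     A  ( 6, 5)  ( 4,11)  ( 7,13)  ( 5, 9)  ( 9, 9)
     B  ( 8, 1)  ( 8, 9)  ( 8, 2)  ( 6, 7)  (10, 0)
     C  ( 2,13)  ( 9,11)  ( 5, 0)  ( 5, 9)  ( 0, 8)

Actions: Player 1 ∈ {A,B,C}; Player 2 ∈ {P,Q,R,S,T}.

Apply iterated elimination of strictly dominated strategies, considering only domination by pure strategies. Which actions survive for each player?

P1 drop A (B beats it: P:8>6 Q:8>4 R:8>7 S:6>5 T:10>9)
P2 drop R (Q beats it: B:9>2 C:11>0)
P2 drop S (Q beats it: B:9>7 C:11>9)
P2 drop T (P beats it: B:1>0 C:13>8)
P1→{B,C} P2→{P,Q}

Remaining: P1:{B,C} P2:{P,Q}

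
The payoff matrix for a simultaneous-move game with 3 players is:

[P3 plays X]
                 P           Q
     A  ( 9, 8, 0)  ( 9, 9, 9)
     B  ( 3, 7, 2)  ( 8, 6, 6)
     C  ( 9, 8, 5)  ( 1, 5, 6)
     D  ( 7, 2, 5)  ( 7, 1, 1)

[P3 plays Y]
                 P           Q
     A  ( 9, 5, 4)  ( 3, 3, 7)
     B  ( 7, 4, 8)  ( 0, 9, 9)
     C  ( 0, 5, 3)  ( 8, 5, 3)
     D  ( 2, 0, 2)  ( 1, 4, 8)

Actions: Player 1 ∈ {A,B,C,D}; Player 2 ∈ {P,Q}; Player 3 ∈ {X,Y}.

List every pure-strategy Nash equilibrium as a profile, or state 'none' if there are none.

PSNE = {(A,P,Y), (A,Q,X), (C,P,X)}

(A,P,X): not NE [P2→Q gives 9>8; P3→Y gives 4>0]
(A,P,Y): NE
(A,Q,X): NE
(A,Q,Y): not NE [P1→C gives 8>3; P2→P gives 5>3; P3→X gives 9>7]
(B,P,X): not NE [P1→C gives 9>3; P3→Y gives 8>2]
(B,P,Y): not NE [P1→A gives 9>7; P2→Q gives 9>4]
(B,Q,X): not NE [P1→A gives 9>8; P2→P gives 7>6; P3→Y gives 9>6]
(B,Q,Y): not NE [P1→C gives 8>0]
(C,P,X): NE
(C,P,Y): not NE [P1→A gives 9>0; P3→X gives 5>3]
(C,Q,X): not NE [P1→A gives 9>1; P2→P gives 8>5]
(C,Q,Y): not NE [P3→X gives 6>3]
(D,P,X): not NE [P1→C gives 9>7]
(D,P,Y): not NE [P1→A gives 9>2; P2→Q gives 4>0; P3→X gives 5>2]
(D,Q,X): not NE [P1→A gives 9>7; P2→P gives 2>1; P3→Y gives 8>1]
(D,Q,Y): not NE [P1→C gives 8>1]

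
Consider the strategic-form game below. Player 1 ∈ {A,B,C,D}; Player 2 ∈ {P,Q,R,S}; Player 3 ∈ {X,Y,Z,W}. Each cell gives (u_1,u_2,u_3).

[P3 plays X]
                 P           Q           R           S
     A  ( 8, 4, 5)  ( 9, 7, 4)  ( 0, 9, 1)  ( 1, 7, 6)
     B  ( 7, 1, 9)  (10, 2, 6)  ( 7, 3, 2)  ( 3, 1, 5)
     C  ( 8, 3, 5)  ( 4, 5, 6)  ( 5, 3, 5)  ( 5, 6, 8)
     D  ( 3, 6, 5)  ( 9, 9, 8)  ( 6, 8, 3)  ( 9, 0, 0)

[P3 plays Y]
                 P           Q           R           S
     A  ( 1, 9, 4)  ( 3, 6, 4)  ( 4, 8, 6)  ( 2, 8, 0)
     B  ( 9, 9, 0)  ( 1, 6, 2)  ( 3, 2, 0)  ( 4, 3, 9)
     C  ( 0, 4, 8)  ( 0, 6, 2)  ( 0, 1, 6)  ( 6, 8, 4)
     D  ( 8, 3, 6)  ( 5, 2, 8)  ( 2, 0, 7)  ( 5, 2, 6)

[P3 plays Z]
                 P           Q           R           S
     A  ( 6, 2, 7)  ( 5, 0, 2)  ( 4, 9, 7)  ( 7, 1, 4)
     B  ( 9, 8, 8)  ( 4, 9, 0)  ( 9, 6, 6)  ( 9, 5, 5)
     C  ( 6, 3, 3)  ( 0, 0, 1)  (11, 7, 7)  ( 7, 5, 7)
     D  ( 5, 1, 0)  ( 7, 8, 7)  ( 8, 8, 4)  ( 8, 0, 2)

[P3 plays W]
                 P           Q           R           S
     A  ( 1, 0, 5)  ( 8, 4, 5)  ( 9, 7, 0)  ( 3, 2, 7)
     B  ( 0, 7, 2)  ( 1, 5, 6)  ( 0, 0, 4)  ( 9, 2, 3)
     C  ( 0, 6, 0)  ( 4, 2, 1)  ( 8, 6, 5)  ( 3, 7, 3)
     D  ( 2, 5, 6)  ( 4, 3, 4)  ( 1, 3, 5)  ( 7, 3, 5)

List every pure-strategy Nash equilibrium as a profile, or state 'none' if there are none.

(A,P,X): not NE [P2→R gives 9>4; P3→Z gives 7>5]
(A,P,Y): not NE [P1→B gives 9>1; P3→Z gives 7>4]
(A,P,Z): not NE [P1→B gives 9>6; P2→R gives 9>2]
(A,P,W): not NE [P1→D gives 2>1; P2→R gives 7>0; P3→Z gives 7>5]
(A,Q,X): not NE [P1→B gives 10>9; P2→R gives 9>7; P3→W gives 5>4]
(A,Q,Y): not NE [P1→D gives 5>3; P2→P gives 9>6; P3→W gives 5>4]
(A,Q,Z): not NE [P1→D gives 7>5; P2→R gives 9>0; P3→W gives 5>2]
(A,Q,W): not NE [P2→R gives 7>4]
(A,R,X): not NE [P1→B gives 7>0; P3→Z gives 7>1]
(A,R,Y): not NE [P2→P gives 9>8; P3→Z gives 7>6]
(A,R,Z): not NE [P1→C gives 11>4]
(A,R,W): not NE [P3→Z gives 7>0]
(A,S,X): not NE [P1→D gives 9>1; P2→R gives 9>7; P3→W gives 7>6]
(A,S,Y): not NE [P1→C gives 6>2; P2→P gives 9>8; P3→W gives 7>0]
(A,S,Z): not NE [P1→B gives 9>7; P2→R gives 9>1; P3→W gives 7>4]
(A,S,W): not NE [P1→B gives 9>3; P2→R gives 7>2]
(B,P,X): not NE [P1→C gives 8>7; P2→R gives 3>1]
(B,P,Y): not NE [P3→X gives 9>0]
(B,P,Z): not NE [P2→Q gives 9>8; P3→X gives 9>8]
(B,P,W): not NE [P1→D gives 2>0; P3→X gives 9>2]
(B,Q,X): not NE [P2→R gives 3>2]
(B,Q,Y): not NE [P1→D gives 5>1; P2→P gives 9>6; P3→W gives 6>2]
(B,Q,Z): not NE [P1→D gives 7>4; P3→W gives 6>0]
(B,Q,W): not NE [P1→A gives 8>1; P2→P gives 7>5]
(B,R,X): not NE [P3→Z gives 6>2]
(B,R,Y): not NE [P1→A gives 4>3; P2→P gives 9>2; P3→Z gives 6>0]
(B,R,Z): not NE [P1→C gives 11>9; P2→Q gives 9>6]
(B,R,W): not NE [P1→A gives 9>0; P2→P gives 7>0; P3→Z gives 6>4]
(B,S,X): not NE [P1→D gives 9>3; P2→R gives 3>1; P3→Y gives 9>5]
(B,S,Y): not NE [P1→C gives 6>4; P2→P gives 9>3]
(B,S,Z): not NE [P2→Q gives 9>5; P3→Y gives 9>5]
(B,S,W): not NE [P2→P gives 7>2; P3→Y gives 9>3]
(C,P,X): not NE [P2→S gives 6>3; P3→Y gives 8>5]
(C,P,Y): not NE [P1→B gives 9>0; P2→S gives 8>4]
(C,P,Z): not NE [P1→B gives 9>6; P2→R gives 7>3; P3→Y gives 8>3]
(C,P,W): not NE [P1→D gives 2>0; P2→S gives 7>6; P3→Y gives 8>0]
(C,Q,X): not NE [P1→B gives 10>4; P2→S gives 6>5]
(C,Q,Y): not NE [P1→D gives 5>0; P2→S gives 8>6; P3→X gives 6>2]
(C,Q,Z): not NE [P1→D gives 7>0; P2→R gives 7>0; P3→X gives 6>1]
(C,Q,W): not NE [P1→A gives 8>4; P2→S gives 7>2; P3→X gives 6>1]
(C,R,X): not NE [P1→B gives 7>5; P2→S gives 6>3; P3→Z gives 7>5]
(C,R,Y): not NE [P1→A gives 4>0; P2→S gives 8>1; P3→Z gives 7>6]
(C,R,Z): NE
(C,R,W): not NE [P1→A gives 9>8; P2→S gives 7>6; P3→Z gives 7>5]
(C,S,X): not NE [P1→D gives 9>5]
(C,S,Y): not NE [P3→X gives 8>4]
(C,S,Z): not NE [P1→B gives 9>7; P2→R gives 7>5; P3→X gives 8>7]
(C,S,W): not NE [P1→B gives 9>3; P3→X gives 8>3]
(D,P,X): not NE [P1→C gives 8>3; P2→Q gives 9>6; P3→W gives 6>5]
(D,P,Y): not NE [P1→B gives 9>8]
(D,P,Z): not NE [P1→B gives 9>5; P2→R gives 8>1; P3→W gives 6>0]
(D,P,W): NE
(D,Q,X): not NE [P1→B gives 10>9]
(D,Q,Y): not NE [P2→P gives 3>2]
(D,Q,Z): not NE [P3→Y gives 8>7]
(D,Q,W): not NE [P1→A gives 8>4; P2→P gives 5>3; P3→Y gives 8>4]
(D,R,X): not NE [P1→B gives 7>6; P2→Q gives 9>8; P3→Y gives 7>3]
(D,R,Y): not NE [P1→A gives 4>2; P2→P gives 3>0]
(D,R,Z): not NE [P1→C gives 11>8; P3→Y gives 7>4]
(D,R,W): not NE [P1→A gives 9>1; P2→P gives 5>3; P3→Y gives 7>5]
(D,S,X): not NE [P2→Q gives 9>0; P3→Y gives 6>0]
(D,S,Y): not NE [P1→C gives 6>5; P2→P gives 3>2]
(D,S,Z): not NE [P1→B gives 9>8; P2→R gives 8>0; P3→Y gives 6>2]
(D,S,W): not NE [P1→B gives 9>7; P2→P gives 5>3; P3→Y gives 6>5]

NE set: (C,R,Z), (D,P,W)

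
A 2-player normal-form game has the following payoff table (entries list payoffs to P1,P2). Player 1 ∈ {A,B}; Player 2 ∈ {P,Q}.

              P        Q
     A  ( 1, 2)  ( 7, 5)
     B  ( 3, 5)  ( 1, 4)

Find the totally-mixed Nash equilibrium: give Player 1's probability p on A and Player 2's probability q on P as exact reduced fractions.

p=1/4, q=3/4

P1 indiff ⇒ q·1+(1-q)·7 = q·3+(1-q)·1 ⇒ q(-2) = (1-q)(-6) ⇒ q = 3/4
P2 indiff ⇒ p·2+(1-p)·5 = p·5+(1-p)·4 ⇒ p(-3) = (1-p)(-1) ⇒ p = 1/4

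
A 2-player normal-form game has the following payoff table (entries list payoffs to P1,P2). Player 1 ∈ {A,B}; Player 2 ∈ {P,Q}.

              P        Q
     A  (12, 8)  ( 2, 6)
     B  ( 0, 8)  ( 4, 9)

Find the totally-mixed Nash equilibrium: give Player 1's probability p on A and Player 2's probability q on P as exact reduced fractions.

P1 indiff ⇒ q·12+(1-q)·2 = q·0+(1-q)·4 ⇒ q(12) = (1-q)(2) ⇒ q = 1/7
P2 indiff ⇒ p·8+(1-p)·8 = p·6+(1-p)·9 ⇒ p(2) = (1-p)(1) ⇒ p = 1/3

(p,q) = (1/3, 1/7)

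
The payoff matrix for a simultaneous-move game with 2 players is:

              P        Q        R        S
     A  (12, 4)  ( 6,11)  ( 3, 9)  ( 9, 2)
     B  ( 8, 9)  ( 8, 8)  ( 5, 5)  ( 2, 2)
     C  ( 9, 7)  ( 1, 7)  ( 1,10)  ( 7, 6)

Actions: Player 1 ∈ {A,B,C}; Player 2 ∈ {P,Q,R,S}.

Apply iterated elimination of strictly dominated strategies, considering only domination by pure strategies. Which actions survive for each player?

P1 drop C (A beats it: P:12>9 Q:6>1 R:3>1 S:9>7)
P2 drop R (Q beats it: A:11>9 B:8>5)
P2 drop S (P beats it: A:4>2 B:9>2)
P1→{A,B} P2→{P,Q}

Survivors P1:{A,B} P2:{P,Q}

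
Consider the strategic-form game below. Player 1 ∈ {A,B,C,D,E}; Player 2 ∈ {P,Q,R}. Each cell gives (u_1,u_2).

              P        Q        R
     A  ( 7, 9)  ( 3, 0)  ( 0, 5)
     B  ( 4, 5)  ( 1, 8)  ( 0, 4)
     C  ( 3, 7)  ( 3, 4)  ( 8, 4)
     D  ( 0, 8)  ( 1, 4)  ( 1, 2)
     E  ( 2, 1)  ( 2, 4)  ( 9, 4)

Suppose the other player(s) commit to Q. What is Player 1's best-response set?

u_1(A vs Q) = 3
u_1(B vs Q) = 1
u_1(C vs Q) = 3
u_1(D vs Q) = 1
u_1(E vs Q) = 2
max payoff 3 at {A,C}

argmax u_1 = {A,C}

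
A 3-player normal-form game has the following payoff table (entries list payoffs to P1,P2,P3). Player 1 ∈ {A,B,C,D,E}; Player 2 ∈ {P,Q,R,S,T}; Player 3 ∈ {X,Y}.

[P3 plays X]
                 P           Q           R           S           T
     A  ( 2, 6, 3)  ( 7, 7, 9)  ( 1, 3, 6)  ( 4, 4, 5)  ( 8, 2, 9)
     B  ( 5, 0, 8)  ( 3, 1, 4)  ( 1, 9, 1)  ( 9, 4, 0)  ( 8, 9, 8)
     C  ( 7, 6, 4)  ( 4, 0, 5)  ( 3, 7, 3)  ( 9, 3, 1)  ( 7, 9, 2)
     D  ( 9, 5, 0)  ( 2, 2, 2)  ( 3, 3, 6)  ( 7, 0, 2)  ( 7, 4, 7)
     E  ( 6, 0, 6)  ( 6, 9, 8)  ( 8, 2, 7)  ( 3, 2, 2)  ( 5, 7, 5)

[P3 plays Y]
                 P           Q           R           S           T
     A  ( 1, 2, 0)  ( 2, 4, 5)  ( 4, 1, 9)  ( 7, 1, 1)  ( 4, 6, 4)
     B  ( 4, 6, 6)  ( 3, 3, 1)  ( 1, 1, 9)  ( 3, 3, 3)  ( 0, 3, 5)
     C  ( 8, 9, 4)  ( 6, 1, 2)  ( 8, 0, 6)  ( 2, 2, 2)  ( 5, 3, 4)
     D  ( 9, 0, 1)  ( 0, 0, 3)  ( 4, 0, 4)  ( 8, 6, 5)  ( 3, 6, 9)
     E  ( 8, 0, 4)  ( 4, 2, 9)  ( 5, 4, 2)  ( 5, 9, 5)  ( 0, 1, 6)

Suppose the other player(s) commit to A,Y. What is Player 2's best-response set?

u_2(P vs A,Y) = 2
u_2(Q vs A,Y) = 4
u_2(R vs A,Y) = 1
u_2(S vs A,Y) = 1
u_2(T vs A,Y) = 6
max payoff 6 at {T}

argmax u_2 = {T}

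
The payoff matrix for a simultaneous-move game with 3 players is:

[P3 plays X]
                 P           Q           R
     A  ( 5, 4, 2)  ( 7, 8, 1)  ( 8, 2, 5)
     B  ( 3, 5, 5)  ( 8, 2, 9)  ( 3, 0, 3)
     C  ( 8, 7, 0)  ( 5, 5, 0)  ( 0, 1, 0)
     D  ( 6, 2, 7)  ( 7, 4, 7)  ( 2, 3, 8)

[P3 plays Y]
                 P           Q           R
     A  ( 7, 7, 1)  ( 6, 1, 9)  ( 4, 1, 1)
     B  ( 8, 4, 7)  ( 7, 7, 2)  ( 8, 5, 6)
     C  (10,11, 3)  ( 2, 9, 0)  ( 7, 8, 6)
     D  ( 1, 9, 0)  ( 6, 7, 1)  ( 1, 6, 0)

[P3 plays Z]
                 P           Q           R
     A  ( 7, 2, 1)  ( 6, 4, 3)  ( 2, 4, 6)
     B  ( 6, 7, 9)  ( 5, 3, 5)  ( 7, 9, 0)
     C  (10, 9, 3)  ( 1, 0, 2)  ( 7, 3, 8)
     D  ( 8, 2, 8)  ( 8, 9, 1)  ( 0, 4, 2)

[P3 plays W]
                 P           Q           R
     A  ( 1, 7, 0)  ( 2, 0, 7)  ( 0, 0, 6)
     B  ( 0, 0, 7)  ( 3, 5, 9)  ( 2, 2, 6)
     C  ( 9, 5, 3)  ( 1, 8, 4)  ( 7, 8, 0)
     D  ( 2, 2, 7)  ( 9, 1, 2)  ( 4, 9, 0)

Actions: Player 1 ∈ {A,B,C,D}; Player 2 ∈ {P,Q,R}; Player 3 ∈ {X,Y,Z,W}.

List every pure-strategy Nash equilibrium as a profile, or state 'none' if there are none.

(A,P,X): not NE [P1→C gives 8>5; P2→Q gives 8>4]
(A,P,Y): not NE [P1→C gives 10>7; P3→X gives 2>1]
(A,P,Z): not NE [P1→C gives 10>7; P2→R gives 4>2; P3→X gives 2>1]
(A,P,W): not NE [P1→C gives 9>1; P3→X gives 2>0]
(A,Q,X): not NE [P1→B gives 8>7; P3→Y gives 9>1]
(A,Q,Y): not NE [P1→B gives 7>6; P2→P gives 7>1]
(A,Q,Z): not NE [P1→D gives 8>6; P3→Y gives 9>3]
(A,Q,W): not NE [P1→D gives 9>2; P2→P gives 7>0; P3→Y gives 9>7]
(A,R,X): not NE [P2→Q gives 8>2; P3→W gives 6>5]
(A,R,Y): not NE [P1→B gives 8>4; P2→P gives 7>1; P3→W gives 6>1]
(A,R,Z): not NE [P1→C gives 7>2]
(A,R,W): not NE [P1→C gives 7>0; P2→P gives 7>0]
(B,P,X): not NE [P1→C gives 8>3; P3→Z gives 9>5]
(B,P,Y): not NE [P1→C gives 10>8; P2→Q gives 7>4; P3→Z gives 9>7]
(B,P,Z): not NE [P1→C gives 10>6; P2→R gives 9>7]
(B,P,W): not NE [P1→C gives 9>0; P2→Q gives 5>0; P3→Z gives 9>7]
(B,Q,X): not NE [P2→P gives 5>2]
(B,Q,Y): not NE [P3→W gives 9>2]
(B,Q,Z): not NE [P1→D gives 8>5; P2→R gives 9>3; P3→W gives 9>5]
(B,Q,W): not NE [P1→D gives 9>3]
(B,R,X): not NE [P1→A gives 8>3; P2→P gives 5>0; P3→W gives 6>3]
(B,R,Y): not NE [P2→Q gives 7>5]
(B,R,Z): not NE [P3→W gives 6>0]
(B,R,W): not NE [P1→C gives 7>2; P2→Q gives 5>2]
(C,P,X): not NE [P3→W gives 3>0]
(C,P,Y): NE
(C,P,Z): NE
(C,P,W): not NE [P2→R gives 8>5]
(C,Q,X): not NE [P1→B gives 8>5; P2→P gives 7>5; P3→W gives 4>0]
(C,Q,Y): not NE [P1→B gives 7>2; P2→P gives 11>9; P3→W gives 4>0]
(C,Q,Z): not NE [P1→D gives 8>1; P2→P gives 9>0; P3→W gives 4>2]
(C,Q,W): not NE [P1→D gives 9>1]
(C,R,X): not NE [P1→A gives 8>0; P2→P gives 7>1; P3→Z gives 8>0]
(C,R,Y): not NE [P1→B gives 8>7; P2→P gives 11>8; P3→Z gives 8>6]
(C,R,Z): not NE [P2→P gives 9>3]
(C,R,W): not NE [P3→Z gives 8>0]
(D,P,X): not NE [P1→C gives 8>6; P2→Q gives 4>2; P3→Z gives 8>7]
(D,P,Y): not NE [P1→C gives 10>1; P3→Z gives 8>0]
(D,P,Z): not NE [P1→C gives 10>8; P2→Q gives 9>2]
(D,P,W): not NE [P1→C gives 9>2; P2→R gives 9>2; P3→Z gives 8>7]
(D,Q,X): not NE [P1→B gives 8>7]
(D,Q,Y): not NE [P1→B gives 7>6; P2→P gives 9>7; P3→X gives 7>1]
(D,Q,Z): not NE [P3→X gives 7>1]
(D,Q,W): not NE [P2→R gives 9>1; P3→X gives 7>2]
(D,R,X): not NE [P1→A gives 8>2; P2→Q gives 4>3]
(D,R,Y): not NE [P1→B gives 8>1; P2→P gives 9>6; P3→X gives 8>0]
(D,R,Z): not NE [P1→C gives 7>0; P2→Q gives 9>4; P3→X gives 8>2]
(D,R,W): not NE [P1→C gives 7>4; P3→X gives 8>0]

PSNE = {(C,P,Y), (C,P,Z)}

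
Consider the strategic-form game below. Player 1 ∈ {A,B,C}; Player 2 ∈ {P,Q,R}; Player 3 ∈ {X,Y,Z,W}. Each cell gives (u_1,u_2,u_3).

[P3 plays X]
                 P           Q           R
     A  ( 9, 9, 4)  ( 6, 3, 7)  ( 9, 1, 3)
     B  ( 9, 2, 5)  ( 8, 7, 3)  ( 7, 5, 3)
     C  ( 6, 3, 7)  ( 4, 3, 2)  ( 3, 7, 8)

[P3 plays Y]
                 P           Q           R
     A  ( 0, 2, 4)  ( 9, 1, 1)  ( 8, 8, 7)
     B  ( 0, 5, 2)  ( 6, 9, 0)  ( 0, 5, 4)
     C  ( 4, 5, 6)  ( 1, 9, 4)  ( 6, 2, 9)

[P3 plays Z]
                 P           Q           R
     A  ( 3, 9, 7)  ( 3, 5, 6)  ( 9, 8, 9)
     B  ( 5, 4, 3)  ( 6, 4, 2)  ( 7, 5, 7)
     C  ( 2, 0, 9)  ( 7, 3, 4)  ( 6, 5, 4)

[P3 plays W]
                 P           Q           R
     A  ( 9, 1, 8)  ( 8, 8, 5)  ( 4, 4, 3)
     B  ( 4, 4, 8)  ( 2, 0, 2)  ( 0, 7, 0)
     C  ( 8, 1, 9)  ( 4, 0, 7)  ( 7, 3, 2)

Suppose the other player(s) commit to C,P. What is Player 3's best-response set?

BR_3 = {Z,W}

u_3(X vs C,P) = 7
u_3(Y vs C,P) = 6
u_3(Z vs C,P) = 9
u_3(W vs C,P) = 9
max payoff 9 at {Z,W}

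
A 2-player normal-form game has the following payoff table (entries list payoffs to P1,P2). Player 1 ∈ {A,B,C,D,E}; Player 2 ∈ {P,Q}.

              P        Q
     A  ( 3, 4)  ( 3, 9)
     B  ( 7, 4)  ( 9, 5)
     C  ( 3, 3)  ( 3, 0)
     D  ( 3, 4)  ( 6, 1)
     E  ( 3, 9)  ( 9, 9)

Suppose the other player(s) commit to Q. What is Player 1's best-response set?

u_1(A vs Q) = 3
u_1(B vs Q) = 9
u_1(C vs Q) = 3
u_1(D vs Q) = 6
u_1(E vs Q) = 9
max payoff 9 at {B,E}

BR_1 = {B,E}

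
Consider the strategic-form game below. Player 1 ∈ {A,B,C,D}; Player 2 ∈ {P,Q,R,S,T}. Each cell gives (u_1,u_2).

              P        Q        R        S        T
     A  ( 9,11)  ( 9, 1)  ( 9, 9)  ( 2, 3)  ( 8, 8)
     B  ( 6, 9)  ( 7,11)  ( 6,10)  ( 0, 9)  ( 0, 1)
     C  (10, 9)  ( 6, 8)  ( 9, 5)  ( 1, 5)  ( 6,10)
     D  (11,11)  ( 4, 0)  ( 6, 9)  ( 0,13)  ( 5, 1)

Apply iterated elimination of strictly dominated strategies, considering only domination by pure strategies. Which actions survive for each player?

Survivors P1:{A,C,D} P2:{P,S,T}

P1 drop B (A beats it: P:9>6 Q:9>7 R:9>6 S:2>0 T:8>0)
P2 drop Q (P beats it: A:11>1 C:9>8 D:11>0)
P2 drop R (P beats it: A:11>9 C:9>5 D:11>9)
P1→{A,C,D} P2→{P,S,T}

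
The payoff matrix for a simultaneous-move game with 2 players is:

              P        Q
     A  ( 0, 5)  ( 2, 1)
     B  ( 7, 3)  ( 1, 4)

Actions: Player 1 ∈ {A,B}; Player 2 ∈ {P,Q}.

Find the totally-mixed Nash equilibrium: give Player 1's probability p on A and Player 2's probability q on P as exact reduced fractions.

P1 mixes 1/5 on A; P2 mixes 1/8 on P

P1 indiff ⇒ q·0+(1-q)·2 = q·7+(1-q)·1 ⇒ q(-7) = (1-q)(-1) ⇒ q = 1/8
P2 indiff ⇒ p·5+(1-p)·3 = p·1+(1-p)·4 ⇒ p(4) = (1-p)(1) ⇒ p = 1/5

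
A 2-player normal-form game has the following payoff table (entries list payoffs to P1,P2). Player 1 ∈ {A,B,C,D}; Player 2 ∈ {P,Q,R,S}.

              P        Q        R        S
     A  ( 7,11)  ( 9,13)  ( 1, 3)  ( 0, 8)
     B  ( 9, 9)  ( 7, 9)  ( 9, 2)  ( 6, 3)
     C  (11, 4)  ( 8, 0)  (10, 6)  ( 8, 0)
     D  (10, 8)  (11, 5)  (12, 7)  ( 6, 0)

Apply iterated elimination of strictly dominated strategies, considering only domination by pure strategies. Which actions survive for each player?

P1 drop A (D beats it: P:10>7 Q:11>9 R:12>1 S:6>0)
P1 drop B (C beats it: P:11>9 Q:8>7 R:10>9 S:8>6)
P2 drop Q (P beats it: C:4>0 D:8>5)
P2 drop S (P beats it: C:4>0 D:8>0)
P1→{C,D} P2→{P,R}

Remaining: P1:{C,D} P2:{P,R}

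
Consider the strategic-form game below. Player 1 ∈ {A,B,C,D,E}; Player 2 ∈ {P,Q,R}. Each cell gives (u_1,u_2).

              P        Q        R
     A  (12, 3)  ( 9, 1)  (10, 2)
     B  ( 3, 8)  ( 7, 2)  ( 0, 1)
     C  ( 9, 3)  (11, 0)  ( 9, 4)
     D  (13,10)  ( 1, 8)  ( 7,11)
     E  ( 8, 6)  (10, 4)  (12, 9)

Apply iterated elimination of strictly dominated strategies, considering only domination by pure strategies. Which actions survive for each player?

IESDS → P1:{A,D,E} P2:{P,R}

P1 drop B (A beats it: P:12>3 Q:9>7 R:10>0)
P2 drop Q (P beats it: A:3>1 C:3>0 D:10>8 E:6>4)
P1 drop C (A beats it: P:12>9 R:10>9)
P1→{A,D,E} P2→{P,R}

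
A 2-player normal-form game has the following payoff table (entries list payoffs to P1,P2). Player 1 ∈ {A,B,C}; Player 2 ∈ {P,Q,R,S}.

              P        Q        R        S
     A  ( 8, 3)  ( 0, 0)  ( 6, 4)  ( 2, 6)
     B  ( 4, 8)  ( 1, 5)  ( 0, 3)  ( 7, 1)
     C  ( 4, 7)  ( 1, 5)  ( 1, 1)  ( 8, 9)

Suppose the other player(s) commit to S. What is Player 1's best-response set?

u_1(A vs S) = 2
u_1(B vs S) = 7
u_1(C vs S) = 8
max payoff 8 at {C}

argmax u_1 = {C}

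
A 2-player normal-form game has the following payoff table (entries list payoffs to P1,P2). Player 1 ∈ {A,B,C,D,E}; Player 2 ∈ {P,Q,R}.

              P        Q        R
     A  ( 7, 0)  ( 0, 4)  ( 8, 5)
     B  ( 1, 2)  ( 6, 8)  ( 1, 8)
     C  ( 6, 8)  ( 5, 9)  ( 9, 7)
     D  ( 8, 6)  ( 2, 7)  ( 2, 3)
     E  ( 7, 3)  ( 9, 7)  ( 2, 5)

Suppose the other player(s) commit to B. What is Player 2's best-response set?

u_2(P vs B) = 2
u_2(Q vs B) = 8
u_2(R vs B) = 8
max payoff 8 at {Q,R}

P2 best: {Q,R}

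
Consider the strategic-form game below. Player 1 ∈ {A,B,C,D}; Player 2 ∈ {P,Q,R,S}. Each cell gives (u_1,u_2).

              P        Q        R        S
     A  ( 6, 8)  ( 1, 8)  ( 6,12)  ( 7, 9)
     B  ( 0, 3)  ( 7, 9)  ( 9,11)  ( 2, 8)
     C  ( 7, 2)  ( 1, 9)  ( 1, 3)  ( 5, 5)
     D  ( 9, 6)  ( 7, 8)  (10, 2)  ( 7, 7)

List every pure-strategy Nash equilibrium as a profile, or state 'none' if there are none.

PSNE = {(D,Q)}

(A,P): not NE [P1→D gives 9>6; P2→R gives 12>8]
(A,Q): not NE [P1→D gives 7>1; P2→R gives 12>8]
(A,R): not NE [P1→D gives 10>6]
(A,S): not NE [P2→R gives 12>9]
(B,P): not NE [P1→D gives 9>0; P2→R gives 11>3]
(B,Q): not NE [P2→R gives 11>9]
(B,R): not NE [P1→D gives 10>9]
(B,S): not NE [P1→D gives 7>2; P2→R gives 11>8]
(C,P): not NE [P1→D gives 9>7; P2→Q gives 9>2]
(C,Q): not NE [P1→D gives 7>1]
(C,R): not NE [P1→D gives 10>1; P2→Q gives 9>3]
(C,S): not NE [P1→D gives 7>5; P2→Q gives 9>5]
(D,P): not NE [P2→Q gives 8>6]
(D,Q): NE
(D,R): not NE [P2→Q gives 8>2]
(D,S): not NE [P2→Q gives 8>7]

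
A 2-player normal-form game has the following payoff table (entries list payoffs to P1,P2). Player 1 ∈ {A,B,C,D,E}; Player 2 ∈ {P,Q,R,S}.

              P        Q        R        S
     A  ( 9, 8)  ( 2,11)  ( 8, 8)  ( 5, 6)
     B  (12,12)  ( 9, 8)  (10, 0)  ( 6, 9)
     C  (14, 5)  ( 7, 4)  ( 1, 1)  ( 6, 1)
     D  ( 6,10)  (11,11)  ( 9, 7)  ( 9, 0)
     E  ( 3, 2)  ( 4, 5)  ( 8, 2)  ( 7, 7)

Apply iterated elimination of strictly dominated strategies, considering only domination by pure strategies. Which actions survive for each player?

P1 drop A (B beats it: P:12>9 Q:9>2 R:10>8 S:6>5)
P1 drop E (D beats it: P:6>3 Q:11>4 R:9>8 S:9>7)
P2 drop R (P beats it: B:12>0 C:5>1 D:10>7)
P2 drop S (P beats it: B:12>9 C:5>1 D:10>0)
P1→{B,C,D} P2→{P,Q}

IESDS → P1:{B,C,D} P2:{P,Q}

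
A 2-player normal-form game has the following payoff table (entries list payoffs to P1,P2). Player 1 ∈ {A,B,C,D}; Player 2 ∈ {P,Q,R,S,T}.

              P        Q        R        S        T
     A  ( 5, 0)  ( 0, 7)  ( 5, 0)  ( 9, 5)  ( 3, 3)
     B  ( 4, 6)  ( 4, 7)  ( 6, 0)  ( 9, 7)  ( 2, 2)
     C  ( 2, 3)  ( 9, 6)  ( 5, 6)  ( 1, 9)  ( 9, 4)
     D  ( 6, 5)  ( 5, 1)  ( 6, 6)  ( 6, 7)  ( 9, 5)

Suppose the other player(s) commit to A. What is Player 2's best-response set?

argmax u_2 = {Q}

u_2(P vs A) = 0
u_2(Q vs A) = 7
u_2(R vs A) = 0
u_2(S vs A) = 5
u_2(T vs A) = 3
max payoff 7 at {Q}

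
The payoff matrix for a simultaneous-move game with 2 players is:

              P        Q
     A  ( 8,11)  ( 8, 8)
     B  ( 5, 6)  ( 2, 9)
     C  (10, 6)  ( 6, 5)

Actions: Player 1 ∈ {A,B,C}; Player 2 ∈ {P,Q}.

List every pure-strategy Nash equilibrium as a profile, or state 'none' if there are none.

(A,P): not NE [P1→C gives 10>8]
(A,Q): not NE [P2→P gives 11>8]
(B,P): not NE [P1→C gives 10>5; P2→Q gives 9>6]
(B,Q): not NE [P1→A gives 8>2]
(C,P): NE
(C,Q): not NE [P1→A gives 8>6; P2→P gives 6>5]

PSNE = {(C,P)}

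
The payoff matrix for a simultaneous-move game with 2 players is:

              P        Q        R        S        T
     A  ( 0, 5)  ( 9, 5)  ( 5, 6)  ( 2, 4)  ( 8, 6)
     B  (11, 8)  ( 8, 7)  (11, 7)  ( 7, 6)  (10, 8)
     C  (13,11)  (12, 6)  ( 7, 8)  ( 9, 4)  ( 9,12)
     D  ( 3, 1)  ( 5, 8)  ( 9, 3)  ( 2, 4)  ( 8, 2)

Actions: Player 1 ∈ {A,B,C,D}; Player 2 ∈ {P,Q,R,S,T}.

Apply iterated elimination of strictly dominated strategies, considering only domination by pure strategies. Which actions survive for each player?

Remaining: P1:{B,C} P2:{P,T}

P1 drop A (C beats it: P:13>0 Q:12>9 R:7>5 S:9>2 T:9>8)
P1 drop D (B beats it: P:11>3 Q:8>5 R:11>9 S:7>2 T:10>8)
P2 drop Q (P beats it: B:8>7 C:11>6)
P2 drop R (P beats it: B:8>7 C:11>8)
P2 drop S (P beats it: B:8>6 C:11>4)
P1→{B,C} P2→{P,T}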